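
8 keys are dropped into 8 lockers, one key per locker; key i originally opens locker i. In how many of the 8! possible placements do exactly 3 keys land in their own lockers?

Pick the 3 fixed positions: C(8,3) = 56 ways.
The remaining 5 must be deranged: !5 = 44.
Total: 56 × 44 = 2464.

2464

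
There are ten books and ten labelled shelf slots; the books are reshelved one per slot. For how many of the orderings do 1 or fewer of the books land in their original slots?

# with exactly i fixed is C(10,i)·!(10-i); sum over i=0..1:
  i=0: C(10,0)·!10 = 1·1334961 = 1334961
  i=1: C(10,1)·!9 = 10·133496 = 1334960
Total = 2669921.

2669921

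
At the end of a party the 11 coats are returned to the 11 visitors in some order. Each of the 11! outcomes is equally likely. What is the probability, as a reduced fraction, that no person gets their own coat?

1468457/3991680

Favorable outcomes: !11 = 14684570.
Total outcomes: 11! = 39916800.
Probability = 14684570/39916800 = 1468457/3991680.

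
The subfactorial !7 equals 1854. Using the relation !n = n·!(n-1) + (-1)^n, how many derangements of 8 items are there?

14833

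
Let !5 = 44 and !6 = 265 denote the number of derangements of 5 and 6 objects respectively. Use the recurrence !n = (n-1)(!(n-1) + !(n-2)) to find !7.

1854

!7 = (7-1)·(!6 + !5) = 6·(265 + 44) = 6·309 = 1854.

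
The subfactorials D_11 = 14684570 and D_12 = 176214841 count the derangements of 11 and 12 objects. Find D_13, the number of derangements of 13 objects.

D_13 = (13-1)·(D_12 + D_11) = 12·(176214841 + 14684570) = 12·190899411 = 2290792932.

2290792932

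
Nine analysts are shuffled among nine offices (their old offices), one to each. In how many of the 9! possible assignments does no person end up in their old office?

133496

Use !n = n·!(n-1) + (-1)^n.
!9 = 9·14833 - 1 = 133496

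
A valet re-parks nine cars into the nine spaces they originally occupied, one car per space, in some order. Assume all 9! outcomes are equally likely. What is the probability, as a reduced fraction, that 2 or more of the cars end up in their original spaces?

Favorable outcomes: Σ_{i≥2} C(9,i)·!(9-i) = 36·1854 + 84·265 + 126·44 + 126·9 + 84·2 + 36·1 + 9·0 + 1·1 = 95887.
Total outcomes: 9! = 362880.
Probability = 95887/362880 = 95887/362880.

95887/362880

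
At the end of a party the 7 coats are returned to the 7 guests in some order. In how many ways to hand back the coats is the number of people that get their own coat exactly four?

Choose which 4 of the 7 are fixed: C(7,4) = 35.
The remaining 3 must be deranged: !3 = 2.
Total: 35 × 2 = 70.

70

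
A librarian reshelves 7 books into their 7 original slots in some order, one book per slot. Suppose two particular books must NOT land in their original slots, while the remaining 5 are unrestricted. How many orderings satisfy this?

3720

Inclusion-exclusion on the 2 forbidden self-matches:
Σ_{j=0}^{2} (-1)^j C(2,j)(7-j)!
= C(2,0)·7! - C(2,1)·6! + C(2,2)·5!
= 5040 - 1440 + 120
= 3720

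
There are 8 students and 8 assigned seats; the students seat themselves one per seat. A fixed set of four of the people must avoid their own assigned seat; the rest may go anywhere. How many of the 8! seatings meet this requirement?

24024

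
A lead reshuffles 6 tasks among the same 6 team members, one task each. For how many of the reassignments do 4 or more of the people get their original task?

16

# with exactly i fixed is C(6,i)·!(6-i); sum over i=4..6:
  i=4: C(6,4)·!2 = 15·1 = 15
  i=5: C(6,5)·!1 = 6·0 = 0
  i=6: C(6,6)·!0 = 1·1 = 1
Total = 16.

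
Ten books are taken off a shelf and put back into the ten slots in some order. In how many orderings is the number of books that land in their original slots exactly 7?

Pick the 7 fixed positions: C(10,7) = 120 ways.
The other 3 form a derangement: !3 = 2.
Total: 120 × 2 = 240.

240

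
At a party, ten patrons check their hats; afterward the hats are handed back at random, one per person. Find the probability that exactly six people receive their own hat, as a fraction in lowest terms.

Favorable outcomes: C(10,6)·!4 = 210·9 = 1890.
Total outcomes: 10! = 3628800.
Probability = 1890/3628800 = 1/1920.

1/1920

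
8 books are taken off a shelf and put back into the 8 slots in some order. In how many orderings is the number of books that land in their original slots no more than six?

40319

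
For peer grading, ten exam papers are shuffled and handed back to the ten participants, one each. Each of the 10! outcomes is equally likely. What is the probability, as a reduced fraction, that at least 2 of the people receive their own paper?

Favorable outcomes: Σ_{i≥2} C(10,i)·!(10-i) = 45·14833 + 120·1854 + 210·265 + 252·44 + 210·9 + 120·2 + 45·1 + 10·0 + 1·1 = 958879.
Total outcomes: 10! = 3628800.
Probability = 958879/3628800 = 958879/3628800.

958879/3628800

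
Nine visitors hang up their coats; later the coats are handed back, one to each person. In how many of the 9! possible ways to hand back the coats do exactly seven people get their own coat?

36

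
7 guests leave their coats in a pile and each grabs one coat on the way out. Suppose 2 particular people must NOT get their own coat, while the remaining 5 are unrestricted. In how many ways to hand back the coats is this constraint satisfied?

Inclusion-exclusion on the 2 forbidden self-matches:
Σ_{j=0}^{2} (-1)^j C(2,j)(7-j)!
= C(2,0)·7! - C(2,1)·6! + C(2,2)·5!
= 5040 - 1440 + 120
= 3720

3720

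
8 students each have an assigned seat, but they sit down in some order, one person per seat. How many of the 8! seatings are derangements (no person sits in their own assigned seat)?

14833

The number of derangements of 8 is !8 = Σ_{k=0}^{8} (-1)^k·8!/k!
= 8! - 8!/1! + 8!/2! - 8!/3! + 8!/4! - 8!/5! + 8!/6! - 8!/7! + 8!/8!
= 40320 - 40320 + 20160 - 6720 + 1680 - 336 + 56 - 8 + 1
= 14833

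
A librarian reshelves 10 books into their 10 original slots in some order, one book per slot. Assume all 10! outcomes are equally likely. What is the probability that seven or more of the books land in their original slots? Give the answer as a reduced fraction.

143/1814400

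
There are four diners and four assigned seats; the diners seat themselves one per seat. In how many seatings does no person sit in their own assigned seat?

9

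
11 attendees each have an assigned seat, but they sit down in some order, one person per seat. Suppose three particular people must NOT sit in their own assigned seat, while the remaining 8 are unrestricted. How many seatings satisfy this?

Inclusion-exclusion on the 3 forbidden self-matches:
Σ_{j=0}^{3} (-1)^j C(3,j)(11-j)!
= C(3,0)·11! - C(3,1)·10! + C(3,2)·9! - C(3,3)·8!
= 39916800 - 10886400 + 1088640 - 40320
= 30078720

30078720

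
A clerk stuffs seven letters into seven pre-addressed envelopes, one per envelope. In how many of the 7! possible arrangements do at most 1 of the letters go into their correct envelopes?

# with exactly i fixed is C(7,i)·!(7-i); sum over i=0..1:
  i=0: C(7,0)·!7 = 1·1854 = 1854
  i=1: C(7,1)·!6 = 7·265 = 1855
Total = 3709.

3709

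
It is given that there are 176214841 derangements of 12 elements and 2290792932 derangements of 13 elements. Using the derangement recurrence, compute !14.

32071101049

!14 = (14-1)·(!13 + !12) = 13·(2290792932 + 176214841) = 13·2467007773 = 32071101049.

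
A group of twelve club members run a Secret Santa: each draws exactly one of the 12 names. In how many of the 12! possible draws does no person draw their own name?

176214841

Recurrence: !12 = 12·!11 + (-1)^12.
!12 = 12·14684570 + 1 = 176214841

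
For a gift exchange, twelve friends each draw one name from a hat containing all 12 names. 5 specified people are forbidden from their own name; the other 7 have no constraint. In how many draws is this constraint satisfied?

312273360

Inclusion-exclusion on the 5 forbidden self-matches:
Σ_{j=0}^{5} (-1)^j C(5,j)(12-j)!
= C(5,0)·12! - C(5,1)·11! + C(5,2)·10! - C(5,3)·9! + C(5,4)·8! - C(5,5)·7!
= 479001600 - 199584000 + 36288000 - 3628800 + 201600 - 5040
= 312273360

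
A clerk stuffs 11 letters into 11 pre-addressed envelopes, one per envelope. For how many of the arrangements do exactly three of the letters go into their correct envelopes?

2447445

Choose which 3 of the 11 are fixed: C(11,3) = 165.
The other 8 form a derangement: !8 = 14833.
Total: 165 × 14833 = 2447445.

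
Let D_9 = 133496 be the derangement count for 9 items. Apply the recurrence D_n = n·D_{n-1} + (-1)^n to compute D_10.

D_10 = 10·133496 + 1 = 1334961.

1334961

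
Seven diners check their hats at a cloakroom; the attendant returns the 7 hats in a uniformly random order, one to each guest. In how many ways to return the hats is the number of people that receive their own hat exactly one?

1855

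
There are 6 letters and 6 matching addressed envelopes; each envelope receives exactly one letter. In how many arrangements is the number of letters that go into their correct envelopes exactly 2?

135

Pick the 2 fixed positions: C(6,2) = 15 ways.
The other 4 form a derangement: !4 = 9.
Total: 15 × 9 = 135.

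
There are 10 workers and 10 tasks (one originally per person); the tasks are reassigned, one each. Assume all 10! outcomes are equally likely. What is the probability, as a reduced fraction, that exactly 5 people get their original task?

Favorable outcomes: C(10,5)·!5 = 252·44 = 11088.
Total outcomes: 10! = 3628800.
Probability = 11088/3628800 = 11/3600.

11/3600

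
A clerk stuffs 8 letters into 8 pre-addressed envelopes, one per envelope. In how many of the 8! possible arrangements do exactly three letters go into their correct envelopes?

Choose which 3 of the 8 are fixed: C(8,3) = 56.
The remaining 5 must be deranged: !5 = 44.
Total: 56 × 44 = 2464.

2464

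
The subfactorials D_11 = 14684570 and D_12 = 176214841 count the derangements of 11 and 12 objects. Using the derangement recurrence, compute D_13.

2290792932

D_13 = (13-1)·(D_12 + D_11) = 12·(176214841 + 14684570) = 12·190899411 = 2290792932.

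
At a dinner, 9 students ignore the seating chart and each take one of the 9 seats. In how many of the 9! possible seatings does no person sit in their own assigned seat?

!9 is the nearest integer to 9!/e.
9! = 362880, and 362880/e ≈ 133496.09, so !9 = 133496.

133496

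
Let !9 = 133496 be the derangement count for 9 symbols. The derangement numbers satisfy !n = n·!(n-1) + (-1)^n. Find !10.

1334961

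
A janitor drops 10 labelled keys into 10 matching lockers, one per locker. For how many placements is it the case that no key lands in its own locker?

!10 = 10! · Σ_{k=0}^{10} (-1)^k/k!
= 10! - 10!/1! + 10!/2! - 10!/3! + 10!/4! - 10!/5! + 10!/6! - 10!/7! + 10!/8! - 10!/9! + 10!/10!
= 3628800 - 3628800 + 1814400 - 604800 + 151200 - 30240 + 5040 - 720 + 90 - 10 + 1
= 1334961

1334961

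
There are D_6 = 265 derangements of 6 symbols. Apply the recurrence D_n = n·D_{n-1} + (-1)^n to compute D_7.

D_7 = 7·265 - 1 = 1854.

1854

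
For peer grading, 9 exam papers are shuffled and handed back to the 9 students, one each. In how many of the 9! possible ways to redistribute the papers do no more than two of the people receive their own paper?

333737

Sum C(9,i)·!(9-i) for i = 0..2:
  i=0: C(9,0)·!9 = 1·133496 = 133496
  i=1: C(9,1)·!8 = 9·14833 = 133497
  i=2: C(9,2)·!7 = 36·1854 = 66744
Total = 333737.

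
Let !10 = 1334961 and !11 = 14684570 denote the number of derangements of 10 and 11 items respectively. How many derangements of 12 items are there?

176214841

!12 = (12-1)·(!11 + !10) = 11·(14684570 + 1334961) = 11·16019531 = 176214841.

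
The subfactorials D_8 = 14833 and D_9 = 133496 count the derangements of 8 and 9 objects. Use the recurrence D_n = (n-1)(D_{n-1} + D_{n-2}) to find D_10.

1334961

D_10 = (10-1)·(D_9 + D_8) = 9·(133496 + 14833) = 9·148329 = 1334961.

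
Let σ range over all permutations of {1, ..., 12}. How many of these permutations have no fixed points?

176214841

The subfactorial !12 = [12!/e] (nearest integer).
12! = 479001600, and 479001600/e ≈ 176214840.93, so !12 = 176214841.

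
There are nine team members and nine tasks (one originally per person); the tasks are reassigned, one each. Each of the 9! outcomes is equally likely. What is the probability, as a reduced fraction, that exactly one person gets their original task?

2119/5760

Favorable outcomes: C(9,1)·!8 = 9·14833 = 133497.
Total outcomes: 9! = 362880.
Probability = 133497/362880 = 2119/5760.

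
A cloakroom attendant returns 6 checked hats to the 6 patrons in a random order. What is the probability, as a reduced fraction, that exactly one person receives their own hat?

11/30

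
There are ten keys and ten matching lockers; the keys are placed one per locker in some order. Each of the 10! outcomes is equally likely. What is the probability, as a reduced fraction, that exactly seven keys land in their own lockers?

1/15120

Favorable outcomes: C(10,7)·!3 = 120·2 = 240.
Total outcomes: 10! = 3628800.
Probability = 240/3628800 = 1/15120.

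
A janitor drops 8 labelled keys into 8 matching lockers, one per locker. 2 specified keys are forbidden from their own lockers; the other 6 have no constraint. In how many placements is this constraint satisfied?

30960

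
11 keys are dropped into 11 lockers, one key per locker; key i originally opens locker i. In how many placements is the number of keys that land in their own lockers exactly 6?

20328

Choose which 6 of the 11 are fixed: C(11,6) = 462.
The other 5 form a derangement: !5 = 44.
Total: 462 × 44 = 20328.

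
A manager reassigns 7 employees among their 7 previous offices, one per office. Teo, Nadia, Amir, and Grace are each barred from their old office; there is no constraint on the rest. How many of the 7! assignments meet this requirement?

2790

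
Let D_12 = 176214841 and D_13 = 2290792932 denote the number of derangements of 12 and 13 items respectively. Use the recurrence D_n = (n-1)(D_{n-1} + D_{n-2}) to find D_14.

32071101049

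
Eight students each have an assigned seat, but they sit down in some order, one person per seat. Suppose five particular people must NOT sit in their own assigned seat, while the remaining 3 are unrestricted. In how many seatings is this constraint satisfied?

Inclusion-exclusion on the 5 forbidden self-matches:
Σ_{j=0}^{5} (-1)^j C(5,j)(8-j)!
= C(5,0)·8! - C(5,1)·7! + C(5,2)·6! - C(5,3)·5! + C(5,4)·4! - C(5,5)·3!
= 40320 - 25200 + 7200 - 1200 + 120 - 6
= 21234

21234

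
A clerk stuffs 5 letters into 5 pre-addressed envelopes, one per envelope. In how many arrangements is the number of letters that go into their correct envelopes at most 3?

Sum C(5,i)·!(5-i) for i = 0..3:
  i=0: C(5,0)·!5 = 1·44 = 44
  i=1: C(5,1)·!4 = 5·9 = 45
  i=2: C(5,2)·!3 = 10·2 = 20
  i=3: C(5,3)·!2 = 10·1 = 10
Total = 119.

119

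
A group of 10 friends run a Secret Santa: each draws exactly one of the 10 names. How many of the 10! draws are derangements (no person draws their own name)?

!10 is the nearest integer to 10!/e.
10! = 3628800, and 3628800/e ≈ 1334960.92, so !10 = 1334961.

1334961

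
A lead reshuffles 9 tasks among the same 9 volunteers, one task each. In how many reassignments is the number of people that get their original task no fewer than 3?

# with exactly i fixed is C(9,i)·!(9-i); sum over i=3..9:
  i=3: C(9,3)·!6 = 84·265 = 22260
  i=4: C(9,4)·!5 = 126·44 = 5544
  i=5: C(9,5)·!4 = 126·9 = 1134
  i=6: C(9,6)·!3 = 84·2 = 168
  i=7: C(9,7)·!2 = 36·1 = 36
  i=8: C(9,8)·!1 = 9·0 = 0
  i=9: C(9,9)·!0 = 1·1 = 1
Total = 29143.

29143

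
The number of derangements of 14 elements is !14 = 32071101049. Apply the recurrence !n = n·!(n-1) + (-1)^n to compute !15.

481066515734

!15 = 15·32071101049 - 1 = 481066515734.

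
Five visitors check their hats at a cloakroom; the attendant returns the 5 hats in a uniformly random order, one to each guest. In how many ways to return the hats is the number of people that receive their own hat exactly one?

45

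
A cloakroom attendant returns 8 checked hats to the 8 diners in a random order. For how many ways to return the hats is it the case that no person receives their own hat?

Use !n = n·!(n-1) + (-1)^n.
!8 = 8·1854 + 1 = 14833

14833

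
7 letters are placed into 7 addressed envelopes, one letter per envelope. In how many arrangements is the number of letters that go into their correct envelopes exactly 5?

Choose which 5 of the 7 are fixed: C(7,5) = 21.
The other 2 form a derangement: !2 = 1.
Total: 21 × 1 = 21.

21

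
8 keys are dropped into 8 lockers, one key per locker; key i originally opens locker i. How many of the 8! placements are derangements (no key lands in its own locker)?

14833

The subfactorial !8 = [8!/e] (nearest integer).
8! = 40320, and 40320/e ≈ 14832.90, so !8 = 14833.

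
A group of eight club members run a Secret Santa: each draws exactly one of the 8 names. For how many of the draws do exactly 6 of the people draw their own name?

28

Choose which 6 of the 8 are fixed: C(8,6) = 28.
The remaining 2 must be deranged: !2 = 1.
Total: 28 × 1 = 28.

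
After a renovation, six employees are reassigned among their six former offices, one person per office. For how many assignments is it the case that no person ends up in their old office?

265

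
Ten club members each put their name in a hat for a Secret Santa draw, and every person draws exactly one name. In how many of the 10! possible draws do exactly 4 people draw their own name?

Choose which 4 of the 10 are fixed: C(10,4) = 210.
The other 6 form a derangement: !6 = 265.
Total: 210 × 265 = 55650.

55650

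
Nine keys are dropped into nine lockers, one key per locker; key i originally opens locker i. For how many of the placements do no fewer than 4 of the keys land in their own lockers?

Sum C(9,i)·!(9-i) for i = 4..9:
  i=4: C(9,4)·!5 = 126·44 = 5544
  i=5: C(9,5)·!4 = 126·9 = 1134
  i=6: C(9,6)·!3 = 84·2 = 168
  i=7: C(9,7)·!2 = 36·1 = 36
  i=8: C(9,8)·!1 = 9·0 = 0
  i=9: C(9,9)·!0 = 1·1 = 1
Total = 6883.

6883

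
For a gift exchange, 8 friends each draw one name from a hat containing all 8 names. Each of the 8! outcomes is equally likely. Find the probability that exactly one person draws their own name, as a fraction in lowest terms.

103/280

Favorable outcomes: C(8,1)·!7 = 8·1854 = 14832.
Total outcomes: 8! = 40320.
Probability = 14832/40320 = 103/280.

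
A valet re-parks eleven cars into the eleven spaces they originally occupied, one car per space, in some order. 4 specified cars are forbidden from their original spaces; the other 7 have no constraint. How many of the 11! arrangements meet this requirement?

Inclusion-exclusion on the 4 forbidden self-matches:
Σ_{j=0}^{4} (-1)^j C(4,j)(11-j)!
= C(4,0)·11! - C(4,1)·10! + C(4,2)·9! - C(4,3)·8! + C(4,4)·7!
= 39916800 - 14515200 + 2177280 - 161280 + 5040
= 27422640

27422640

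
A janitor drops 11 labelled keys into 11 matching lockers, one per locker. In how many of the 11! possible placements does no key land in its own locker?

14684570

Recurrence: !11 = 11·!10 + (-1)^11.
!11 = 11·1334961 - 1 = 14684570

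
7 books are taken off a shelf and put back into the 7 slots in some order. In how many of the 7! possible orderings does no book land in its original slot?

1854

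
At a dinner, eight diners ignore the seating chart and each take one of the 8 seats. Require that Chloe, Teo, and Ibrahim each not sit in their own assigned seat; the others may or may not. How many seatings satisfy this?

Let A_j be the event that the j-th constrained one is fixed. By inclusion-exclusion over the 3 events:
Σ_{j=0}^{3} (-1)^j C(3,j)(8-j)!
= C(3,0)·8! - C(3,1)·7! + C(3,2)·6! - C(3,3)·5!
= 40320 - 15120 + 2160 - 120
= 27240

27240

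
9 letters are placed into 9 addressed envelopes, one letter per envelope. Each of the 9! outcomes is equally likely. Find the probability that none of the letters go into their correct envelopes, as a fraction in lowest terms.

16687/45360

Favorable outcomes: !9 = 133496.
Total outcomes: 9! = 362880.
Probability = 133496/362880 = 16687/45360.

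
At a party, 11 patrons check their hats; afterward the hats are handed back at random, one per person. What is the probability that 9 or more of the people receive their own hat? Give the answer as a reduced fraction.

1/712800

Favorable outcomes: Σ_{i≥9} C(11,i)·!(11-i) = 55·1 + 11·0 + 1·1 = 56.
Total outcomes: 11! = 39916800.
Probability = 56/39916800 = 1/712800.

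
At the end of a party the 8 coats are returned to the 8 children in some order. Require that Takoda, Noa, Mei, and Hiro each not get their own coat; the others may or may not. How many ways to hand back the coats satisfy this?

24024

Let A_j be the event that the j-th constrained one is fixed. By inclusion-exclusion over the 4 events:
Σ_{j=0}^{4} (-1)^j C(4,j)(8-j)!
= C(4,0)·8! - C(4,1)·7! + C(4,2)·6! - C(4,3)·5! + C(4,4)·4!
= 40320 - 20160 + 4320 - 480 + 24
= 24024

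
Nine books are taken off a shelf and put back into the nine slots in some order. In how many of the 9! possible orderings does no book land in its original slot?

133496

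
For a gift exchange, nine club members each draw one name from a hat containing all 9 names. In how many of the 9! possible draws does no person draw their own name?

Recurrence: !9 = 9·!8 + (-1)^9.
!9 = 9·14833 - 1 = 133496

133496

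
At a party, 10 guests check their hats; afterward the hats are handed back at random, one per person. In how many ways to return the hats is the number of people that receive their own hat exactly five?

Choose which 5 of the 10 are fixed: C(10,5) = 252.
The other 5 form a derangement: !5 = 44.
Total: 252 × 44 = 11088.

11088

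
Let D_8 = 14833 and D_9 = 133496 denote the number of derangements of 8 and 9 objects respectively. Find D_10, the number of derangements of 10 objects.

D_10 = (10-1)·(D_9 + D_8) = 9·(133496 + 14833) = 9·148329 = 1334961.

1334961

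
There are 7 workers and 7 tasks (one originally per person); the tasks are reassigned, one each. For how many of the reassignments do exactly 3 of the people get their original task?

Choose which 3 of the 7 are fixed: C(7,3) = 35.
The other 4 form a derangement: !4 = 9.
Total: 35 × 9 = 315.

315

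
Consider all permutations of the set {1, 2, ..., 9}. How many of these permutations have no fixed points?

133496

!9 is the nearest integer to 9!/e.
9! = 362880, and 362880/e ≈ 133496.09, so !9 = 133496.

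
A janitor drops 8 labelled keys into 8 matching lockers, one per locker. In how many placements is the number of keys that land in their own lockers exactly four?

Pick the 4 fixed positions: C(8,4) = 70 ways.
The remaining 4 must be deranged: !4 = 9.
Total: 70 × 9 = 630.

630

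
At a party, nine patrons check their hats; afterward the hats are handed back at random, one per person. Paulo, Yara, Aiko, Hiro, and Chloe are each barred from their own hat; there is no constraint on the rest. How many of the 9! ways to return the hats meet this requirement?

205056

Inclusion-exclusion on the 5 forbidden self-matches:
Σ_{j=0}^{5} (-1)^j C(5,j)(9-j)!
= C(5,0)·9! - C(5,1)·8! + C(5,2)·7! - C(5,3)·6! + C(5,4)·5! - C(5,5)·4!
= 362880 - 201600 + 50400 - 7200 + 600 - 24
= 205056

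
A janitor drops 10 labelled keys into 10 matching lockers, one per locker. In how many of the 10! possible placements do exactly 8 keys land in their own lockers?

45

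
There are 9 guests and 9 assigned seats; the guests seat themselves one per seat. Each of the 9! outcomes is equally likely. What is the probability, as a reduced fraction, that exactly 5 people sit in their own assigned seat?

1/320

Favorable outcomes: C(9,5)·!4 = 126·9 = 1134.
Total outcomes: 9! = 362880.
Probability = 1134/362880 = 1/320.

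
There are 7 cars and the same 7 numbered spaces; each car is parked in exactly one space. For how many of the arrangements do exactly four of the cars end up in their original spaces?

70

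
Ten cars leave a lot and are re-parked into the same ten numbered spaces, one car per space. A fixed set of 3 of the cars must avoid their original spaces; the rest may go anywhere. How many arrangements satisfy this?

2656080

Inclusion-exclusion on the 3 forbidden self-matches:
Σ_{j=0}^{3} (-1)^j C(3,j)(10-j)!
= C(3,0)·10! - C(3,1)·9! + C(3,2)·8! - C(3,3)·7!
= 3628800 - 1088640 + 120960 - 5040
= 2656080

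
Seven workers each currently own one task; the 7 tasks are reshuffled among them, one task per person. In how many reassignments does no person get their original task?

1854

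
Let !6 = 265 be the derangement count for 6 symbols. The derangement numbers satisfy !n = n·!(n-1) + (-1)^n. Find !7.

1854

!7 = 7·265 - 1 = 1854.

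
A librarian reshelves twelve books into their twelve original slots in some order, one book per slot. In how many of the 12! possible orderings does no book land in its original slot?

176214841

!12 = 12! · Σ_{k=0}^{12} (-1)^k/k!
= 12! - 12!/1! + 12!/2! - 12!/3! + 12!/4! - 12!/5! + 12!/6! - 12!/7! + 12!/8! - 12!/9! + 12!/10! - 12!/11! + 12!/12!
= 479001600 - 479001600 + 239500800 - 79833600 + 19958400 - 3991680 + 665280 - 95040 + 11880 - 1320 + 132 - 12 + 1
= 176214841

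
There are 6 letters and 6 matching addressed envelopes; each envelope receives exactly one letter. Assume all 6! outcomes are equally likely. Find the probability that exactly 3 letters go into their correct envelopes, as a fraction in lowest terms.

Favorable outcomes: C(6,3)·!3 = 20·2 = 40.
Total outcomes: 6! = 720.
Probability = 40/720 = 1/18.

1/18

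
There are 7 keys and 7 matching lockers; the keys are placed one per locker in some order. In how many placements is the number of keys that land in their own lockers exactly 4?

Pick the 4 fixed positions: C(7,4) = 35 ways.
The other 3 form a derangement: !3 = 2.
Total: 35 × 2 = 70.

70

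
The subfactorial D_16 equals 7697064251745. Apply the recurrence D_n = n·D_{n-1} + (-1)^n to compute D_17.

D_17 = 17·7697064251745 - 1 = 130850092279664.

130850092279664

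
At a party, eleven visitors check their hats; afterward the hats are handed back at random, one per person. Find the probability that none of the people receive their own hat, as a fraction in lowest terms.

1468457/3991680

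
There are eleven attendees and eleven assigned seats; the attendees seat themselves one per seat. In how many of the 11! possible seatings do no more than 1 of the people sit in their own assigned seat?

29369141

# with exactly i fixed is C(11,i)·!(11-i); sum over i=0..1:
  i=0: C(11,0)·!11 = 1·14684570 = 14684570
  i=1: C(11,1)·!10 = 11·1334961 = 14684571
Total = 29369141.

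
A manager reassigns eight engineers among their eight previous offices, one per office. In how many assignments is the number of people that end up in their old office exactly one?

14832

Pick the single fixed position: C(8,1) = 8 ways.
The remaining 7 must be deranged: !7 = 1854.
Total: 8 × 1854 = 14832.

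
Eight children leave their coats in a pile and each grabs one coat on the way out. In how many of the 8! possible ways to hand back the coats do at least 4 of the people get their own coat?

771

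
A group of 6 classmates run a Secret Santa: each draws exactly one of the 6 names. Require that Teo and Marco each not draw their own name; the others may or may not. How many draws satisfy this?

504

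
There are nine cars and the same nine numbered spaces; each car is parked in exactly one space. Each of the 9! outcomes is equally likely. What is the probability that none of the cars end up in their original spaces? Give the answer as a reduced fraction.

Favorable outcomes: !9 = 133496.
Total outcomes: 9! = 362880.
Probability = 133496/362880 = 16687/45360.

16687/45360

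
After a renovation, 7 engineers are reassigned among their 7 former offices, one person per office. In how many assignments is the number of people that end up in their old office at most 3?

4948

# with exactly i fixed is C(7,i)·!(7-i); sum over i=0..3:
  i=0: C(7,0)·!7 = 1·1854 = 1854
  i=1: C(7,1)·!6 = 7·265 = 1855
  i=2: C(7,2)·!5 = 21·44 = 924
  i=3: C(7,3)·!4 = 35·9 = 315
Total = 4948.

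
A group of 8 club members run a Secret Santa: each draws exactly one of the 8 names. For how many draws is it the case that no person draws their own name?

14833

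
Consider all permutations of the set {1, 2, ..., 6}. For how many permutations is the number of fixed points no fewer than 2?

Sum C(6,i)·!(6-i) for i = 2..6:
  i=2: C(6,2)·!4 = 15·9 = 135
  i=3: C(6,3)·!3 = 20·2 = 40
  i=4: C(6,4)·!2 = 15·1 = 15
  i=5: C(6,5)·!1 = 6·0 = 0
  i=6: C(6,6)·!0 = 1·1 = 1
Total = 191.

191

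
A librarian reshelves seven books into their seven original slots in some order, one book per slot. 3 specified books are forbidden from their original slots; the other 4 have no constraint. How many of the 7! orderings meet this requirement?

3216

Inclusion-exclusion on the 3 forbidden self-matches:
Σ_{j=0}^{3} (-1)^j C(3,j)(7-j)!
= C(3,0)·7! - C(3,1)·6! + C(3,2)·5! - C(3,3)·4!
= 5040 - 2160 + 360 - 24
= 3216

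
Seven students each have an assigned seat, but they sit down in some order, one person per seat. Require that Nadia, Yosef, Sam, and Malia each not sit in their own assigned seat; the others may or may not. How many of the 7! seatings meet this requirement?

2790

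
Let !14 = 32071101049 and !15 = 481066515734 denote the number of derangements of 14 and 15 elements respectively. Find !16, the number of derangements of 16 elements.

!16 = (16-1)·(!15 + !14) = 15·(481066515734 + 32071101049) = 15·513137616783 = 7697064251745.

7697064251745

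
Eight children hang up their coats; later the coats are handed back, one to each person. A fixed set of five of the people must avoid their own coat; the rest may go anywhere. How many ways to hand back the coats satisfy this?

Inclusion-exclusion on the 5 forbidden self-matches:
Σ_{j=0}^{5} (-1)^j C(5,j)(8-j)!
= C(5,0)·8! - C(5,1)·7! + C(5,2)·6! - C(5,3)·5! + C(5,4)·4! - C(5,5)·3!
= 40320 - 25200 + 7200 - 1200 + 120 - 6
= 21234

21234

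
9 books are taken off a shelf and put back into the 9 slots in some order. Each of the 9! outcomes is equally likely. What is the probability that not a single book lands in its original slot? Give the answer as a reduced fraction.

16687/45360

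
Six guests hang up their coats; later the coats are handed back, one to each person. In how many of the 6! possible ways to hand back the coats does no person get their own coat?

Use !n = n·!(n-1) + (-1)^n.
!6 = 6·44 + 1 = 265

265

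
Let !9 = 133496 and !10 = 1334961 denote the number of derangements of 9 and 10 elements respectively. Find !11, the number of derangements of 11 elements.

!11 = (11-1)·(!10 + !9) = 10·(1334961 + 133496) = 10·1468457 = 14684570.

14684570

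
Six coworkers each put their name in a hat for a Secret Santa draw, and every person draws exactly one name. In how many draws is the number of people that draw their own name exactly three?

40

Pick the 3 fixed positions: C(6,3) = 20 ways.
The other 3 form a derangement: !3 = 2.
Total: 20 × 2 = 40.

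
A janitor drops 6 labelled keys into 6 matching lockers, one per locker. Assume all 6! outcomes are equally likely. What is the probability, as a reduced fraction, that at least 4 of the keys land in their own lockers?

1/45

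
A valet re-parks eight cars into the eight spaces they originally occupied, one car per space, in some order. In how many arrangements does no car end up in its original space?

The subfactorial !8 = [8!/e] (nearest integer).
8! = 40320, and 40320/e ≈ 14832.90, so !8 = 14833.

14833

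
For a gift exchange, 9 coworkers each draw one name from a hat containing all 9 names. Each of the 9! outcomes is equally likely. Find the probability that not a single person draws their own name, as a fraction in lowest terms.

16687/45360

Favorable outcomes: !9 = 133496.
Total outcomes: 9! = 362880.
Probability = 133496/362880 = 16687/45360.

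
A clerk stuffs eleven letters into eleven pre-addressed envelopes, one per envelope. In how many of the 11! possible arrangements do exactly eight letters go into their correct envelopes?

330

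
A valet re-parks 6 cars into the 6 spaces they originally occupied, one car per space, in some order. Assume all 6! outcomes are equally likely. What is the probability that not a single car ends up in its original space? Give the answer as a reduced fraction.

Favorable outcomes: !6 = 265.
Total outcomes: 6! = 720.
Probability = 265/720 = 53/144.

53/144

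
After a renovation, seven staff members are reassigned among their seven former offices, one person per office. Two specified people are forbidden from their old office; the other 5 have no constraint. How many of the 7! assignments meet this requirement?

Inclusion-exclusion on the 2 forbidden self-matches:
Σ_{j=0}^{2} (-1)^j C(2,j)(7-j)!
= C(2,0)·7! - C(2,1)·6! + C(2,2)·5!
= 5040 - 1440 + 120
= 3720

3720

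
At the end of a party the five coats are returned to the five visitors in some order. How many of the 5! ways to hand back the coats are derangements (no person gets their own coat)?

The subfactorial !5 = [5!/e] (nearest integer).
5! = 120, and 120/e ≈ 44.15, so !5 = 44.

44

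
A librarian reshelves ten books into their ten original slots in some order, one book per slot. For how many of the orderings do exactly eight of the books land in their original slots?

45

Pick the 8 fixed positions: C(10,8) = 45 ways.
The other 2 form a derangement: !2 = 1.
Total: 45 × 1 = 45.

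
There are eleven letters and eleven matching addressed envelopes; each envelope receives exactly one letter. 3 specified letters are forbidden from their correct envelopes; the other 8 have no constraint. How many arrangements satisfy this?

30078720

Inclusion-exclusion on the 3 forbidden self-matches:
Σ_{j=0}^{3} (-1)^j C(3,j)(11-j)!
= C(3,0)·11! - C(3,1)·10! + C(3,2)·9! - C(3,3)·8!
= 39916800 - 10886400 + 1088640 - 40320
= 30078720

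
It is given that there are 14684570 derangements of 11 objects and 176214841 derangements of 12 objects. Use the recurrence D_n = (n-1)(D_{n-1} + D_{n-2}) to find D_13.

2290792932

D_13 = (13-1)·(D_12 + D_11) = 12·(176214841 + 14684570) = 12·190899411 = 2290792932.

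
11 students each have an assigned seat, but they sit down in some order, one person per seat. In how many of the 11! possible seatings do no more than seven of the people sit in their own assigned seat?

39916414

Sum C(11,i)·!(11-i) for i = 0..7:
  i=0: C(11,0)·!11 = 1·14684570 = 14684570
  i=1: C(11,1)·!10 = 11·1334961 = 14684571
  i=2: C(11,2)·!9 = 55·133496 = 7342280
  i=3: C(11,3)·!8 = 165·14833 = 2447445
  i=4: C(11,4)·!7 = 330·1854 = 611820
  i=5: C(11,5)·!6 = 462·265 = 122430
  i=6: C(11,6)·!5 = 462·44 = 20328
  i=7: C(11,7)·!4 = 330·9 = 2970
Total = 39916414.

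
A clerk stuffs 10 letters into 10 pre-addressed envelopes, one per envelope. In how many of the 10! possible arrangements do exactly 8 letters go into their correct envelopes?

45

Choose which 8 of the 10 are fixed: C(10,8) = 45.
The remaining 2 must be deranged: !2 = 1.
Total: 45 × 1 = 45.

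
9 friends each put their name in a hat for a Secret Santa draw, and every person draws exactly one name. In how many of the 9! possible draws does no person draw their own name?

133496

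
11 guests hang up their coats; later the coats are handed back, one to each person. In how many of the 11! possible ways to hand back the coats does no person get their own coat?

14684570

!11 = 11! · Σ_{k=0}^{11} (-1)^k/k!
= 11! - 11!/1! + 11!/2! - 11!/3! + 11!/4! - 11!/5! + 11!/6! - 11!/7! + 11!/8! - 11!/9! + 11!/10! - 11!/11!
= 39916800 - 39916800 + 19958400 - 6652800 + 1663200 - 332640 + 55440 - 7920 + 990 - 110 + 11 - 1
= 14684570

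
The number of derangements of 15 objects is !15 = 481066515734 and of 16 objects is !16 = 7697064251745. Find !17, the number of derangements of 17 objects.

!17 = (17-1)·(!16 + !15) = 16·(7697064251745 + 481066515734) = 16·8178130767479 = 130850092279664.

130850092279664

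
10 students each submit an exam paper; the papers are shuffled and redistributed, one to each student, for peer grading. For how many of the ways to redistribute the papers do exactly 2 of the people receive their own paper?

667485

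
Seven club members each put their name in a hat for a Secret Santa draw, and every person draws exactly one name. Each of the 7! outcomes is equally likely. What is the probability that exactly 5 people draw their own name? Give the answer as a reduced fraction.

1/240

Favorable outcomes: C(7,5)·!2 = 21·1 = 21.
Total outcomes: 7! = 5040.
Probability = 21/5040 = 1/240.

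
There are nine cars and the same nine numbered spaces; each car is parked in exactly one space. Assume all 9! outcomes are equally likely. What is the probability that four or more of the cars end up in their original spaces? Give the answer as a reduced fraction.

Favorable outcomes: Σ_{i≥4} C(9,i)·!(9-i) = 126·44 + 126·9 + 84·2 + 36·1 + 9·0 + 1·1 = 6883.
Total outcomes: 9! = 362880.
Probability = 6883/362880 = 6883/362880.

6883/362880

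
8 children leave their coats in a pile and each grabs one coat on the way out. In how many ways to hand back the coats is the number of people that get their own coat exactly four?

Pick the 4 fixed positions: C(8,4) = 70 ways.
The other 4 form a derangement: !4 = 9.
Total: 70 × 9 = 630.

630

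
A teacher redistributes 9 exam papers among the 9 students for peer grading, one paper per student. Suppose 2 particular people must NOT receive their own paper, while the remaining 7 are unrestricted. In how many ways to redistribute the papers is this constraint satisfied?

287280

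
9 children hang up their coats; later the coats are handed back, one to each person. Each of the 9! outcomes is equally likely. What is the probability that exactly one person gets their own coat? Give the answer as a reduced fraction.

Favorable outcomes: C(9,1)·!8 = 9·14833 = 133497.
Total outcomes: 9! = 362880.
Probability = 133497/362880 = 2119/5760.

2119/5760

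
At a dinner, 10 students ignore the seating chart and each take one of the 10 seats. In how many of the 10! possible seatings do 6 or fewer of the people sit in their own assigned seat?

3628514

# with exactly i fixed is C(10,i)·!(10-i); sum over i=0..6:
  i=0: C(10,0)·!10 = 1·1334961 = 1334961
  i=1: C(10,1)·!9 = 10·133496 = 1334960
  i=2: C(10,2)·!8 = 45·14833 = 667485
  i=3: C(10,3)·!7 = 120·1854 = 222480
  i=4: C(10,4)·!6 = 210·265 = 55650
  i=5: C(10,5)·!5 = 252·44 = 11088
  i=6: C(10,6)·!4 = 210·9 = 1890
Total = 3628514.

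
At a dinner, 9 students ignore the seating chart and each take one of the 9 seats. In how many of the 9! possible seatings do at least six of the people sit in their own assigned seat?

205

# with exactly i fixed is C(9,i)·!(9-i); sum over i=6..9:
  i=6: C(9,6)·!3 = 84·2 = 168
  i=7: C(9,7)·!2 = 36·1 = 36
  i=8: C(9,8)·!1 = 9·0 = 0
  i=9: C(9,9)·!0 = 1·1 = 1
Total = 205.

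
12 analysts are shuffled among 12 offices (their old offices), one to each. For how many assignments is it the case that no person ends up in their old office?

The subfactorial !12 = [12!/e] (nearest integer).
12! = 479001600, and 479001600/e ≈ 176214840.93, so !12 = 176214841.

176214841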